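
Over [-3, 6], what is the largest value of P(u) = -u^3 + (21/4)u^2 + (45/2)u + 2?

P'(u) = -3u^2 + (21/2)u + 45/2, which vanishes at u = -3/2 and u = 5.
Evaluating at the critical points and endpoints: P(-3) = 35/4,  P(-3/2) = -265/16,  P(5) = 483/4,  P(6) = 110.
The maximum over the interval is 483/4, attained at u = 5.

483/4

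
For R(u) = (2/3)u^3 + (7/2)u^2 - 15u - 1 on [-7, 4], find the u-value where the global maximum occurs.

R'(u) = 2u^2 + 7u - 15, which vanishes at u = -5 and u = 3/2.
Compare values at every candidate in [-7, 4]: R(-7) = 281/6; R(-5) = 469/6; R(3/2) = -107/8; R(4) = 113/3.
Hence the absolute maximum is 469/6 at u = -5.

-5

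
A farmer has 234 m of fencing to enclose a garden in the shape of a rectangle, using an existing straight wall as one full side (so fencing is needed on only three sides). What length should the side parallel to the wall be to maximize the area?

Let the sides perpendicular to the wall have length x and the parallel side y, so 2x + y = 234 and the area is A = xy = x(234 − 2x).
A'(x) = 234 − 4x = 0 gives x = 117/2, and A''(x) = −4 < 0 confirms a maximum.
Then y = 234 − 2·117/2 = 117 and A = 13689/2.

117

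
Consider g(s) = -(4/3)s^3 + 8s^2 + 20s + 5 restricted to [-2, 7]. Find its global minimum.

-17/3

Differentiating, g'(s) = -4s^2 + 16s + 20; which vanishes at s = -1 and s = 5.
Evaluating at the critical points and endpoints: g(-2) = 23/3, g(-1) = -17/3, g(5) = 415/3, g(7) = 239/3.
Hence the absolute minimum is -17/3 at s = -1.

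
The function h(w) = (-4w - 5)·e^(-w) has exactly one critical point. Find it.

-1/4

By the product rule, h'(w) = (4w + 1)·e^(-w). Since e^(-w) > 0, the only critical point is w = -1/4.
h''(-1/4) has the same sign as 4 > 0, so this is a local minimum.
h(-1/4) = (-4)·e^(1/4) ≈ -5.1361.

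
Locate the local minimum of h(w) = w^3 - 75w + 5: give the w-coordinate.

Critical points: h'(w) = 3w^2 - 75 vanishes at w = -5, 5.
h''(w) = 6w. h''(-5) = -30 < 0 ⇒ local maximum; h''(5) = 30 > 0 ⇒ local minimum.
The local minimum is h(5) = -245.

5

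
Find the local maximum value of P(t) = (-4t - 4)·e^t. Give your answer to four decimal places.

0.5413

P'(t) = (-4)·e^t + (-4t - 4)·1·e^t = (-4t - 8)·e^t. Since e^t > 0, the only critical point is t = -2.
P''(-2) has the same sign as -4 < 0, so this is a local maximum.
P(-2) = (4)·e^(-2) ≈ 0.5413.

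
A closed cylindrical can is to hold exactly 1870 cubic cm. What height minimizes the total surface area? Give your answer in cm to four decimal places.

With radius r and height h, πr²h = 1870 so h = 1870/(πr²), and S(r) = 2πr² + 2πrh = 2πr² + 2·1870/r.
S'(r) = 4πr − 2·1870/r² = 0 ⇒ r³ = 1870/(2π), so r ≈ 6.6766 and h = 2r ≈ 13.3532.
S''(r) = 4π + 4·1870/r³ > 0, so this is the minimum; S ≈ 840.2508.

13.3532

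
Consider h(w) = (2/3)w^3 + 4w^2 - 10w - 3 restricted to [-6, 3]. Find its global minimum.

-25/3

h'(w) = 2w^2 + 8w - 10, which vanishes at w = -5 and w = 1.
Evaluating at the critical points and endpoints: h(-6) = 57, h(-5) = 191/3, h(1) = -25/3, h(3) = 21.
So the minimum is h(1) = -25/3.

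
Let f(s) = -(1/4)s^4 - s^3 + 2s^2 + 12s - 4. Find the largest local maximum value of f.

16

f'(s) = -s^3 - 3s^2 + 4s + 12. Setting f'(s) = 0 gives s ∈ {-3, -2, 2}.
Since f''(s) = -3s^2 - 6s + 4, we get f''(-3) = -5 < 0 ⇒ local maximum; f''(-2) = 4 > 0 ⇒ local minimum; f''(2) = -20 < 0 ⇒ local maximum.
Thus f has its largest local maximum at s = 2, with value 16.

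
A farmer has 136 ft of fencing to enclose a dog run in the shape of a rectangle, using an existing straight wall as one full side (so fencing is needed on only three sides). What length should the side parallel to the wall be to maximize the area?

68

Let the sides perpendicular to the wall have length x and the parallel side y, so 2x + y = 136 and the area is A = xy = x(136 − 2x).
A'(x) = 136 − 4x = 0 gives x = 34, and A''(x) = −4 < 0 confirms a maximum.
Then y = 136 − 2·34 = 68 and A = 2312.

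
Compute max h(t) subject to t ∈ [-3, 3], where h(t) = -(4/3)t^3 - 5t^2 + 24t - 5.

h'(t) = -4t^2 - 10t + 24, whose only zero in [-3, 3] is t = 3/2.
Compare values at every candidate in [-3, 3]: h(-3) = -86,  h(3/2) = 61/4,  h(3) = -14.
Hence the absolute maximum is 61/4 at t = 3/2.

61/4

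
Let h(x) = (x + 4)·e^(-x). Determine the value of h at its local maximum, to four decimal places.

20.0855

h'(x) = 1·e^(-x) + (x + 4)·(-1)·e^(-x) = (-x - 3)·e^(-x). Since e^(-x) > 0, the only critical point is x = -3.
h''(-3) has the same sign as -1 < 0, so this is a local maximum.
h(-3) = (1)·e^(3) ≈ 20.0855.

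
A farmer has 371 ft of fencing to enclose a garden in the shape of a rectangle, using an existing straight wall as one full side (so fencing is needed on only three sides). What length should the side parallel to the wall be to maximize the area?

371/2

Let the sides perpendicular to the wall have length x and the parallel side y, so 2x + y = 371 and the area is A = xy = x(371 − 2x).
A'(x) = 371 − 4x = 0 gives x = 371/4, and A''(x) = −4 < 0 confirms a maximum.
Then y = 371 − 2·371/4 = 371/2 and A = 137641/8.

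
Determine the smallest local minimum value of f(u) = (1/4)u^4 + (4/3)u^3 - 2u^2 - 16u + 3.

f'(u) = u^3 + 4u^2 - 4u - 16 = 0 at u = -4, -2, 2.
f''(u) = 3u^2 + 8u - 4. f''(-4) = 12 > 0 ⇒ local minimum; f''(-2) = -8 < 0 ⇒ local maximum; f''(2) = 24 > 0 ⇒ local minimum.
So the smallest local minimum value is f(2) = -67/3.

-67/3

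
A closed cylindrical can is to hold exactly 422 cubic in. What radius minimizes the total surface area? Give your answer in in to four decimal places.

With radius r and height h, πr²h = 422 so h = 422/(πr²), and S(r) = 2πr² + 2πrh = 2πr² + 2·422/r.
S'(r) = 4πr − 2·422/r² = 0 ⇒ r³ = 422/(2π), so r ≈ 4.0648 and h = 2r ≈ 8.1297.
S''(r) = 4π + 4·422/r³ > 0, so this is the minimum; S ≈ 311.4508.

4.0648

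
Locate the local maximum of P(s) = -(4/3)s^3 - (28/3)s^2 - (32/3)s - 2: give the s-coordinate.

-2/3

P'(s) = -4s^2 - (56/3)s - 32/3 = 0 at s = -4, -2/3.
Second-derivative test with P''(s) = -8s - 56/3: P''(-4) = 40/3 > 0 ⇒ local minimum; P''(-2/3) = -40/3 < 0 ⇒ local maximum.
So the local maximum value is P(-2/3) = 110/81.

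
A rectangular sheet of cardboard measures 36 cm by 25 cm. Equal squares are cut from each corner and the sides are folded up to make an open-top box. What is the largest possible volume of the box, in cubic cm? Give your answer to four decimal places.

1951.5965

With cut size x, the volume is V(x) = x(36 − 2x)(25 − 2x) for 0 < x < 12.5.
V'(x) = 12x^2 − 244x + 900. Setting V'(x) = 0 gives x ≈ 4.8412 (the root in (0, 12.5)).
V''(x) = 24x − 244 is negative there, so this is the maximum; V ≈ 1951.5965.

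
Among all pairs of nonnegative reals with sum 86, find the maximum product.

1849

With x + y = 86, the product is P(x) = x(86 − x).
P'(x) = 86 − 2x = 0 gives x = 43; P'' = −2 < 0, so this is the maximum.
P = 43·43 = 1849.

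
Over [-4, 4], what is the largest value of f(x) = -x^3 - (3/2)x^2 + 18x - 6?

16

f'(x) = -3x^2 - 3x + 18, which vanishes at x = -3 and x = 2.
Evaluating at the critical points and endpoints: f(-4) = -38,  f(-3) = -93/2,  f(2) = 16,  f(4) = -22.
So the maximum is f(2) = 16.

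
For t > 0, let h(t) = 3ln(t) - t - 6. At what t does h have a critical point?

3

h'(t) = 3/t − 1 = 0 gives t = 3.
h''(t) = -3/t², which is negative for t > 0, so this is a local maximum.
h(3) = 3·ln(3) - 3 - 6 ≈ -5.7042.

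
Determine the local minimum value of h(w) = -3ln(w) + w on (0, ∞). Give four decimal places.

-0.2958

h'(w) = -3/w + 1 = 0 gives w = 3.
h''(w) = 3/w², which is positive for w > 0, so this is a local minimum.
h(3) = -3·ln(3) + 3 ≈ -0.2958.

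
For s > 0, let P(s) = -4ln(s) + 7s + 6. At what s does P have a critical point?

4/7

P'(s) = -4/s + 7 = 0 gives s = 4/7.
P''(s) = 4/s², which is positive for s > 0, so this is a local minimum.
P(4/7) = -4·ln(4/7) + 4 + 6 ≈ 12.2385.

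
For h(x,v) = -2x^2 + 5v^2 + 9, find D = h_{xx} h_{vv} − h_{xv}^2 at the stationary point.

∂h/∂x = -4x = 0 and ∂h/∂v = 10v = 0, so (x, v) = (0, 0).
The Hessian has h_{xx} = -4, h_{vv} = 10, h_{xv} = 0, giving D = -40 < 0, so the point is a saddle point.
D = (-4)·(10) − (0)^2 = -40.

-40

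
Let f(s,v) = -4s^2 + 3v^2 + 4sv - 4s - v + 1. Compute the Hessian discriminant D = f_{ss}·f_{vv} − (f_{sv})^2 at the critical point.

-64

∂f/∂s = -8s + 4v - 4 = 0 and ∂f/∂v = 4s + 6v - 1 = 0, so (s, v) = (-5/16, 3/8).
The Hessian has f_{ss} = -8, f_{vv} = 6, f_{sv} = 4, giving D = -64 < 0, so the point is a saddle point.
D = (-8)·(6) − (4)^2 = -64.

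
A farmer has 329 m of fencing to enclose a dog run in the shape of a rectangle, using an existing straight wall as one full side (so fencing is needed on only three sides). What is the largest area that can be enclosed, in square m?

Let the sides perpendicular to the wall have length x and the parallel side y, so 2x + y = 329 and the area is A = xy = x(329 − 2x).
A'(x) = 329 − 4x = 0 gives x = 329/4, and A''(x) = −4 < 0 confirms a maximum.
Then y = 329 − 2·329/4 = 329/2 and A = 108241/8.

108241/8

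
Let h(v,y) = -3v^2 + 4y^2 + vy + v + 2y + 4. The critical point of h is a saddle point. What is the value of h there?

∂h/∂v = -6v + y + 1 = 0 and ∂h/∂y = v + 8y + 2 = 0, so (v, y) = (6/49, -13/49).
The Hessian has h_{vv} = -6, h_{yy} = 8, h_{vy} = 1, giving D = -49 < 0, so the point is a saddle point.
h(6/49, -13/49) = 186/49.

186/49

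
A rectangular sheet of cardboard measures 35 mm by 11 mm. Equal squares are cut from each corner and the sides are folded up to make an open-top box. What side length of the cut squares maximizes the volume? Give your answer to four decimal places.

2.5000

With cut size x, the volume is V(x) = x(35 − 2x)(11 − 2x) for 0 < x < 5.5.
V'(x) = 12x^2 − 184x + 385. Setting V'(x) = 0 gives x ≈ 2.5000 (the root in (0, 5.5)).
V''(x) = 24x − 184 is negative there, so this is the maximum; V ≈ 450.0000.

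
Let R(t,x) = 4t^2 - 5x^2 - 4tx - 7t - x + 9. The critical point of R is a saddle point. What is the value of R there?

217/32

∂R/∂t = 8t - 4x - 7 = 0 and ∂R/∂x = -4t - 10x - 1 = 0, so (t, x) = (11/16, -3/8).
The Hessian has R_{tt} = 8, R_{xx} = -10, R_{tx} = -4, giving D = -96 < 0, so the point is a saddle point.
R(11/16, -3/8) = 217/32.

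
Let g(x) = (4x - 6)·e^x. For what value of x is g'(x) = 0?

By the product rule, g'(x) = (4x - 2)·e^x. Since e^x > 0, the only critical point is x = 1/2.
g''(1/2) has the same sign as 4 > 0, so this is a local minimum.
g(1/2) = (-4)·e^(1/2) ≈ -6.5949.

1/2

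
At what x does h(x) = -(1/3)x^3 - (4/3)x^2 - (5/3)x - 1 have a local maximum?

h'(x) = -x^2 - (8/3)x - 5/3. Setting h'(x) = 0 gives x ∈ {-5/3, -1}.
h''(x) = -2x - 8/3. h''(-5/3) = 2/3 > 0 ⇒ local minimum; h''(-1) = -2/3 < 0 ⇒ local maximum.
Thus h has its local maximum at x = -1, with value -1/3.

-1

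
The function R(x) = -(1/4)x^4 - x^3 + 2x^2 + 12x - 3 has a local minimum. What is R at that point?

R'(x) = -x^3 - 3x^2 + 4x + 12. Setting R'(x) = 0 gives x ∈ {-3, -2, 2}.
Since R''(x) = -3x^2 - 6x + 4, we get R''(-3) = -5 < 0 ⇒ local maximum; R''(-2) = 4 > 0 ⇒ local minimum; R''(2) = -20 < 0 ⇒ local maximum.
Thus R has its local minimum at x = -2, with value -15.

-15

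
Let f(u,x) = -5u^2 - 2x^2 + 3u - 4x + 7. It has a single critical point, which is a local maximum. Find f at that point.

189/20

∂f/∂u = -10u + 3 = 0 and ∂f/∂x = -4x - 4 = 0, so (u, x) = (3/10, -1).
The Hessian has f_{uu} = -10, f_{xx} = -4, f_{ux} = 0, giving D = 40 > 0 with f_{uu} < 0, so the point is a local maximum.
f(3/10, -1) = 189/20.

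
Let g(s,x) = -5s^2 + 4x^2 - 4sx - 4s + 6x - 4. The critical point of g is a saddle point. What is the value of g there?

∂g/∂s = -10s - 4x - 4 = 0 and ∂g/∂x = -4s + 8x + 6 = 0, so (s, x) = (-1/12, -19/24).
The Hessian has g_{ss} = -10, g_{xx} = 8, g_{sx} = -4, giving D = -96 < 0, so the point is a saddle point.
g(-1/12, -19/24) = -149/24.

-149/24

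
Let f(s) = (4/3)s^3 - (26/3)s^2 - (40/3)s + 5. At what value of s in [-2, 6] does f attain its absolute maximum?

-2/3

f'(s) = 4s^2 - (52/3)s - 40/3, which vanishes at s = -2/3 and s = 5.
Compare values at every candidate in [-2, 6]: f(-2) = -41/3; f(-2/3) = 781/81; f(5) = -335/3; f(6) = -99.
Hence the absolute maximum is 781/81 at s = -2/3.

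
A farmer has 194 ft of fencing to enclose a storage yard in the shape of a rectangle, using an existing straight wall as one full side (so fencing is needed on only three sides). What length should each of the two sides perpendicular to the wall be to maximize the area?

Let the sides perpendicular to the wall have length x and the parallel side y, so 2x + y = 194 and the area is A = xy = x(194 − 2x).
A'(x) = 194 − 4x = 0 gives x = 97/2, and A''(x) = −4 < 0 confirms a maximum.
Then y = 194 − 2·97/2 = 97 and A = 9409/2.

97/2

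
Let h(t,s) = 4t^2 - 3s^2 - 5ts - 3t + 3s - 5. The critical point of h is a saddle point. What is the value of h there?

-401/73

∂h/∂t = 8t - 5s - 3 = 0 and ∂h/∂s = -5t - 6s + 3 = 0, so (t, s) = (33/73, 9/73).
The Hessian has h_{tt} = 8, h_{ss} = -6, h_{ts} = -5, giving D = -73 < 0, so the point is a saddle point.
h(33/73, 9/73) = -401/73.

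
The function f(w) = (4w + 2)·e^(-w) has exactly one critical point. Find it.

f'(w) = 4·e^(-w) + (4w + 2)·(-1)·e^(-w) = (-4w + 2)·e^(-w). Since e^(-w) > 0, the only critical point is w = 1/2.
f''(1/2) has the same sign as -4 < 0, so this is a local maximum.
f(1/2) = (4)·e^(-1/2) ≈ 2.4261.

1/2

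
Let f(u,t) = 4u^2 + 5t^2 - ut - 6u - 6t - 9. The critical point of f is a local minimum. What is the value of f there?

-1071/79

∂f/∂u = 8u - t - 6 = 0 and ∂f/∂t = -u + 10t - 6 = 0, so (u, t) = (66/79, 54/79).
The Hessian has f_{uu} = 8, f_{tt} = 10, f_{ut} = -1, giving D = 79 > 0 with f_{uu} > 0, so the point is a local minimum.
f(66/79, 54/79) = -1071/79.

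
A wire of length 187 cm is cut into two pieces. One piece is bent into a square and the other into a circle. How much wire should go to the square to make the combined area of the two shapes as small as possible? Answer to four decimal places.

Let x be the length used for the square. Square side x/4; circle radius (187−x)/(2π).
A(x) = (x/4)² + π·((187−x)/(2π))² = x²/16 + (187−x)²/(4π) for 0 ≤ x ≤ 187. A'(x) = x/8 − (187−x)/(2π) = 0 gives x = 4·187/(π+4) ≈ 104.7385.
A'' = 1/8 + 1/(2π) > 0, so this gives the minimum combined area; x ≈ 104.7385 cm to the square.

104.7385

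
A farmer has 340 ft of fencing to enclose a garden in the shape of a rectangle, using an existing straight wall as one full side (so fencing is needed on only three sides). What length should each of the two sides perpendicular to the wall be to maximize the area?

Let the sides perpendicular to the wall have length x and the parallel side y, so 2x + y = 340 and the area is A = xy = x(340 − 2x).
A'(x) = 340 − 4x = 0 gives x = 85, and A''(x) = −4 < 0 confirms a maximum.
Then y = 340 − 2·85 = 170 and A = 14450.

85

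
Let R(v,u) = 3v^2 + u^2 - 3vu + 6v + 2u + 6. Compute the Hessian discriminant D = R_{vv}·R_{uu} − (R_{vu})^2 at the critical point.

3

∂R/∂v = 6v - 3u + 6 = 0 and ∂R/∂u = -3v + 2u + 2 = 0, so (v, u) = (-6, -10).
The Hessian has R_{vv} = 6, R_{uu} = 2, R_{vu} = -3, giving D = 3 > 0 with R_{vv} > 0, so the point is a local minimum.
D = (6)·(2) − (-3)^2 = 3.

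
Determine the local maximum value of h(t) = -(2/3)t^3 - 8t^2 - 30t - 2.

34

h'(t) = -2t^2 - 16t - 30 = 0 at t = -5, -3.
Second-derivative test with h''(t) = -4t - 16: h''(-5) = 4 > 0 ⇒ local minimum; h''(-3) = -4 < 0 ⇒ local maximum.
The local maximum is h(-3) = 34.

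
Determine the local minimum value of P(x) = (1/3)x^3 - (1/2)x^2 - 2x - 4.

-22/3

P'(x) = x^2 - x - 2 = 0 at x = -1, 2.
Second-derivative test with P''(x) = 2x - 1: P''(-1) = -3 < 0 ⇒ local maximum; P''(2) = 3 > 0 ⇒ local minimum.
Thus P has its local minimum at x = 2, with value -22/3.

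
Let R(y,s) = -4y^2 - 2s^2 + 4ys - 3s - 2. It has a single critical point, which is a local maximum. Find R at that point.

1/4

∂R/∂y = -8y + 4s = 0 and ∂R/∂s = 4y - 4s - 3 = 0, so (y, s) = (-3/4, -3/2).
The Hessian has R_{yy} = -8, R_{ss} = -4, R_{ys} = 4, giving D = 16 > 0 with R_{yy} < 0, so the point is a local maximum.
R(-3/4, -3/2) = 1/4.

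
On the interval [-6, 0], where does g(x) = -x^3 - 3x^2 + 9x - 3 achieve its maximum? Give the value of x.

The derivative is -3x^2 - 6x + 9, whose only zero in [-6, 0] is x = -3.
Compare values at every candidate in [-6, 0]: g(-6) = 51, g(-3) = -30, g(0) = -3.
The maximum over the interval is 51, attained at x = -6.

-6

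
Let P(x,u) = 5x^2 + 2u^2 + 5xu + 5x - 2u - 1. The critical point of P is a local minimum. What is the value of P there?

∂P/∂x = 10x + 5u + 5 = 0 and ∂P/∂u = 5x + 4u - 2 = 0, so (x, u) = (-2, 3).
The Hessian has P_{xx} = 10, P_{uu} = 4, P_{xu} = 5, giving D = 15 > 0 with P_{xx} > 0, so the point is a local minimum.
P(-2, 3) = -9.

-9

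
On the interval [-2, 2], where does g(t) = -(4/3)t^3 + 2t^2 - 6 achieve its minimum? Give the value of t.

Differentiating, g'(t) = -4t^2 + 4t; which vanishes at t = 0 and t = 1.
Compare values at every candidate in [-2, 2]: g(-2) = 38/3; g(0) = -6; g(1) = -16/3; g(2) = -26/3.
The minimum over the interval is -26/3, attained at t = 2.

2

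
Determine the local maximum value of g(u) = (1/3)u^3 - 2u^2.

Critical points: g'(u) = u^2 - 4u vanishes at u = 0, 4.
Since g''(u) = 2u - 4, we get g''(0) = -4 < 0 ⇒ local maximum; g''(4) = 4 > 0 ⇒ local minimum.
The local maximum is g(0) = 0.

0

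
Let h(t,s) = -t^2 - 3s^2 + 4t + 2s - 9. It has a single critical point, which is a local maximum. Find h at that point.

-14/3

∂h/∂t = -2t + 4 = 0 and ∂h/∂s = -6s + 2 = 0, so (t, s) = (2, 1/3).
The Hessian has h_{tt} = -2, h_{ss} = -6, h_{ts} = 0, giving D = 12 > 0 with h_{tt} < 0, so the point is a local maximum.
h(2, 1/3) = -14/3.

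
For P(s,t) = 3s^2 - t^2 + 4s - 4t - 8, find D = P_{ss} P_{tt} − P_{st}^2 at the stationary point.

∂P/∂s = 6s + 4 = 0 and ∂P/∂t = -2t - 4 = 0, so (s, t) = (-2/3, -2).
The Hessian has P_{ss} = 6, P_{tt} = -2, P_{st} = 0, giving D = -12 < 0, so the point is a saddle point.
D = (6)·(-2) − (0)^2 = -12.

-12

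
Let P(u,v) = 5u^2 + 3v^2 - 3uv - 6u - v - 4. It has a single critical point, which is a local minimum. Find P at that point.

∂P/∂u = 10u - 3v - 6 = 0 and ∂P/∂v = -3u + 6v - 1 = 0, so (u, v) = (13/17, 28/51).
The Hessian has P_{uu} = 10, P_{vv} = 6, P_{uv} = -3, giving D = 51 > 0 with P_{uu} > 0, so the point is a local minimum.
P(13/17, 28/51) = -335/51.

-335/51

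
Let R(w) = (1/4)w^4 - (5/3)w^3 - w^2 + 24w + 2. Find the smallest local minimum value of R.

Critical points: R'(w) = w^3 - 5w^2 - 2w + 24 vanishes at w = -2, 3, 4.
R''(w) = 3w^2 - 10w - 2. R''(-2) = 30 > 0 ⇒ local minimum; R''(3) = -5 < 0 ⇒ local maximum; R''(4) = 6 > 0 ⇒ local minimum.
The smallest local minimum is R(-2) = -98/3.

-98/3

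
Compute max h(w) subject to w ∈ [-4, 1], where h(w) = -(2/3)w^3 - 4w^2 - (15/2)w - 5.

Differentiating, h'(w) = -2w^2 - 8w - 15/2; which vanishes at w = -5/2 and w = -3/2.
Evaluating at the critical points and endpoints: h(-4) = 11/3, h(-5/2) = -5/6, h(-3/2) = -1/2, h(1) = -103/6.
The maximum over the interval is 11/3, attained at w = -4.

11/3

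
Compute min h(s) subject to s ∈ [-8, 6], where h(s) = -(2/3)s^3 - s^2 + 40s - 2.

-431/3

Differentiating, h'(s) = -2s^2 - 2s + 40; which vanishes at s = -5 and s = 4.
Compare values at every candidate in [-8, 6]: h(-8) = -134/3; h(-5) = -431/3; h(4) = 298/3; h(6) = 58.
Hence the absolute minimum is -431/3 at s = -5.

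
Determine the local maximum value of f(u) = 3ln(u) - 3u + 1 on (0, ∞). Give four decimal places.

-2.0000

f'(u) = 3/u − 3 = 0 gives u = 1.
f''(u) = -3/u², which is negative for u > 0, so this is a local maximum.
f(1) = 3·ln(1) - 3 + 1 ≈ -2.0000.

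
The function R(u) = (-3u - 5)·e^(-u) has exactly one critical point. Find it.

By the product rule, R'(u) = (3u + 2)·e^(-u). Since e^(-u) > 0, the only critical point is u = -2/3.
R''(-2/3) has the same sign as 3 > 0, so this is a local minimum.
R(-2/3) = (-3)·e^(2/3) ≈ -5.8432.

-2/3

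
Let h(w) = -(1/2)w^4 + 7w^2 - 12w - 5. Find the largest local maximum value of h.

Critical points: h'(w) = -2w^3 + 14w - 12 vanishes at w = -3, 1, 2.
Since h''(w) = -6w^2 + 14, we get h''(-3) = -40 < 0 ⇒ local maximum; h''(1) = 8 > 0 ⇒ local minimum; h''(2) = -10 < 0 ⇒ local maximum.
Thus h has its largest local maximum at w = -3, with value 107/2.

107/2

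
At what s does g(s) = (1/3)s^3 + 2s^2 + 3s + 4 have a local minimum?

-1

g'(s) = s^2 + 4s + 3. Setting g'(s) = 0 gives s ∈ {-3, -1}.
g''(s) = 2s + 4. g''(-3) = -2 < 0 ⇒ local maximum; g''(-1) = 2 > 0 ⇒ local minimum.
The local minimum is g(-1) = 8/3.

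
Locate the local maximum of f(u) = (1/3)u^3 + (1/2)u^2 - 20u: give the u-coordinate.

f'(u) = u^2 + u - 20. Setting f'(u) = 0 gives u ∈ {-5, 4}.
Since f''(u) = 2u + 1, we get f''(-5) = -9 < 0 ⇒ local maximum; f''(4) = 9 > 0 ⇒ local minimum.
So the local maximum value is f(-5) = 425/6.

-5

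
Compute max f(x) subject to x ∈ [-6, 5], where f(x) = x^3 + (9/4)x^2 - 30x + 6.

98

Differentiating, f'(x) = 3x^2 + (9/2)x - 30; which vanishes at x = -4 and x = 5/2.
Candidates: f(-6) = 51; f(-4) = 98; f(5/2) = -629/16; f(5) = 149/4.
The maximum over the interval is 98, attained at x = -4.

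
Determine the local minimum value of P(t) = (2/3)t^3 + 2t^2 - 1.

-1

Critical points: P'(t) = 2t^2 + 4t vanishes at t = -2, 0.
Since P''(t) = 4t + 4, we get P''(-2) = -4 < 0 ⇒ local maximum; P''(0) = 4 > 0 ⇒ local minimum.
So the local minimum value is P(0) = -1.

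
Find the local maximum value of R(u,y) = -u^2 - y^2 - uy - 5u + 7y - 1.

106/3

∂R/∂u = -2u - y - 5 = 0 and ∂R/∂y = -u - 2y + 7 = 0, so (u, y) = (-17/3, 19/3).
The Hessian has R_{uu} = -2, R_{yy} = -2, R_{uy} = -1, giving D = 3 > 0 with R_{uu} < 0, so the point is a local maximum.
R(-17/3, 19/3) = 106/3.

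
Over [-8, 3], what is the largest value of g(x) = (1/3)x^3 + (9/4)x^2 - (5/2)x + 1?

The derivative is x^2 + (9/2)x - 5/2, which vanishes at x = -5 and x = 1/2.
Compare values at every candidate in [-8, 3]: g(-8) = -17/3; g(-5) = 337/12; g(1/2) = 17/48; g(3) = 91/4.
The maximum over the interval is 337/12, attained at x = -5.

337/12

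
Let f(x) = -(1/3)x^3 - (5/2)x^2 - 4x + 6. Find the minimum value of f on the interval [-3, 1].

Differentiating, f'(x) = -x^2 - 5x - 4; whose only zero in [-3, 1] is x = -1.
Compare values at every candidate in [-3, 1]: f(-3) = 9/2, f(-1) = 47/6, f(1) = -5/6.
So the minimum is f(1) = -5/6.

-5/6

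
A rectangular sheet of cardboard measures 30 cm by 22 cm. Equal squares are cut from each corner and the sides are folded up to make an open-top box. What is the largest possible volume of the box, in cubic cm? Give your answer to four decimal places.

1233.8092

With cut size x, the volume is V(x) = x(30 − 2x)(22 − 2x) for 0 < x < 11.
V'(x) = 12x^2 − 208x + 660. Setting V'(x) = 0 gives x ≈ 4.1821 (the root in (0, 11)).
V''(x) = 24x − 208 is negative there, so this is the maximum; V ≈ 1233.8092.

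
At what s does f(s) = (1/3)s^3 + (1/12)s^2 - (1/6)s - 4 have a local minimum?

1/3

f'(s) = s^2 + (1/6)s - 1/6 = 0 at s = -1/2, 1/3.
Second-derivative test with f''(s) = 2s + 1/6: f''(-1/2) = -5/6 < 0 ⇒ local maximum; f''(1/3) = 5/6 > 0 ⇒ local minimum.
Thus f has its local minimum at s = 1/3, with value -1307/324.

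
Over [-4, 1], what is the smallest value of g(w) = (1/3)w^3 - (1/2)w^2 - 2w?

-64/3

g'(w) = w^2 - w - 2, whose only zero in [-4, 1] is w = -1.
Compare values at every candidate in [-4, 1]: g(-4) = -64/3, g(-1) = 7/6, g(1) = -13/6.
The minimum over the interval is -64/3, attained at w = -4.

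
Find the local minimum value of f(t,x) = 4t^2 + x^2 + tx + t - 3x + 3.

1/3

∂f/∂t = 8t + x + 1 = 0 and ∂f/∂x = t + 2x - 3 = 0, so (t, x) = (-1/3, 5/3).
The Hessian has f_{tt} = 8, f_{xx} = 2, f_{tx} = 1, giving D = 15 > 0 with f_{tt} > 0, so the point is a local minimum.
f(-1/3, 5/3) = 1/3.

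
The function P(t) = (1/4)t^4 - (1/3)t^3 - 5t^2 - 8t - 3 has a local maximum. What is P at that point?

P'(t) = t^3 - t^2 - 10t - 8 = 0 at t = -2, -1, 4.
Second-derivative test with P''(t) = 3t^2 - 2t - 10: P''(-2) = 6 > 0 ⇒ local minimum; P''(-1) = -5 < 0 ⇒ local maximum; P''(4) = 30 > 0 ⇒ local minimum.
So the local maximum value is P(-1) = 7/12.

7/12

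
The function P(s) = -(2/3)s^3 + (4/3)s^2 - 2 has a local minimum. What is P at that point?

P'(s) = -2s^2 + (8/3)s. Setting P'(s) = 0 gives s ∈ {0, 4/3}.
P''(s) = -4s + 8/3. P''(0) = 8/3 > 0 ⇒ local minimum; P''(4/3) = -8/3 < 0 ⇒ local maximum.
The local minimum is P(0) = -2.

-2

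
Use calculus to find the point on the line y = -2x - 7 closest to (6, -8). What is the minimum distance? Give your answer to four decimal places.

4.9193

Minimize D(x)^2 = (x - 6)^2 + (-2x + 1)^2.
d/dx[D^2] = 2(x - 6) + 2·(-2)·(-2x + 1) = 0 ⇒ x = 8/5.
Then y = -51/5 and the distance is √(121/5) ≈ 4.9193.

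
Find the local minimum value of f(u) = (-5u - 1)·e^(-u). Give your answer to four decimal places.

By the product rule, f'(u) = (5u - 4)·e^(-u). Since e^(-u) > 0, the only critical point is u = 4/5.
f''(4/5) has the same sign as 5 > 0, so this is a local minimum.
f(4/5) = (-5)·e^(-4/5) ≈ -2.2466.

-2.2466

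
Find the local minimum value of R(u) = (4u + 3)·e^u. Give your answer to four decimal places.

Differentiating with the product rule gives R'(u) = (4u + 7)·e^u. Since e^u > 0, the only critical point is u = -7/4.
R''(-7/4) has the same sign as 4 > 0, so this is a local minimum.
R(-7/4) = (-4)·e^(-7/4) ≈ -0.6951.

-0.6951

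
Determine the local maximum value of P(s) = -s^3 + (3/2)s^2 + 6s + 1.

Critical points: P'(s) = -3s^2 + 3s + 6 vanishes at s = -1, 2.
P''(s) = -6s + 3. P''(-1) = 9 > 0 ⇒ local minimum; P''(2) = -9 < 0 ⇒ local maximum.
Thus P has its local maximum at s = 2, with value 11.

11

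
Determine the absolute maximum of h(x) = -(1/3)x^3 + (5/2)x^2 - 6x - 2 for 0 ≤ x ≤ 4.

-2

The derivative is -x^2 + 5x - 6, which vanishes at x = 2 and x = 3.
Evaluating at the critical points and endpoints: h(0) = -2, h(2) = -20/3, h(3) = -13/2, h(4) = -22/3.
So the maximum is h(0) = -2.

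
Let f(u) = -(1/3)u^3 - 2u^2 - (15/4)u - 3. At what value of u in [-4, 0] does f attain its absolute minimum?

f'(u) = -u^2 - 4u - 15/4, which vanishes at u = -5/2 and u = -3/2.
Evaluating at the critical points and endpoints: f(-4) = 4/3, f(-5/2) = -11/12, f(-3/2) = -3/4, f(0) = -3.
So the minimum is f(0) = -3.

0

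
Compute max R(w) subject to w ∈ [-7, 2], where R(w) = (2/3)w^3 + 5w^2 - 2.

R'(w) = 2w^2 + 10w, which vanishes at w = -5 and w = 0.
Evaluating at the critical points and endpoints: R(-7) = 43/3,  R(-5) = 119/3,  R(0) = -2,  R(2) = 70/3.
The maximum over the interval is 119/3, attained at w = -5.

119/3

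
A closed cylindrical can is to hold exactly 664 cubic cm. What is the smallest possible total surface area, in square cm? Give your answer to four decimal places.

With radius r and height h, πr²h = 664 so h = 664/(πr²), and S(r) = 2πr² + 2πrh = 2πr² + 2·664/r.
S'(r) = 4πr − 2·664/r² = 0 ⇒ r³ = 664/(2π), so r ≈ 4.7278 and h = 2r ≈ 9.4557.
S''(r) = 4π + 4·664/r³ > 0, so this is the minimum; S ≈ 421.3341.

421.3341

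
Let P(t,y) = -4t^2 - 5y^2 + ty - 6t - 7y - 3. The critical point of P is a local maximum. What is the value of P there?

181/79

∂P/∂t = -8t + y - 6 = 0 and ∂P/∂y = t - 10y - 7 = 0, so (t, y) = (-67/79, -62/79).
The Hessian has P_{tt} = -8, P_{yy} = -10, P_{ty} = 1, giving D = 79 > 0 with P_{tt} < 0, so the point is a local maximum.
P(-67/79, -62/79) = 181/79.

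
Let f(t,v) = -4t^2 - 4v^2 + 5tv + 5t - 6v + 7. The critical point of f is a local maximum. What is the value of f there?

367/39

∂f/∂t = -8t + 5v + 5 = 0 and ∂f/∂v = 5t - 8v - 6 = 0, so (t, v) = (10/39, -23/39).
The Hessian has f_{tt} = -8, f_{vv} = -8, f_{tv} = 5, giving D = 39 > 0 with f_{tt} < 0, so the point is a local maximum.
f(10/39, -23/39) = 367/39.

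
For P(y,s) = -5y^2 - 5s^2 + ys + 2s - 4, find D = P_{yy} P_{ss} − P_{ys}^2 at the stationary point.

∂P/∂y = -10y + s = 0 and ∂P/∂s = y - 10s + 2 = 0, so (y, s) = (2/99, 20/99).
The Hessian has P_{yy} = -10, P_{ss} = -10, P_{ys} = 1, giving D = 99 > 0 with P_{yy} < 0, so the point is a local maximum.
D = (-10)·(-10) − (1)^2 = 99.

99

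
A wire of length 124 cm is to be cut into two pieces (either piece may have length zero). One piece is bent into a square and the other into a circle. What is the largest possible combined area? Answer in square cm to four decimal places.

Let x be the length used for the square. Square side x/4; circle radius (124−x)/(2π).
A(x) = (x/4)² + π·((124−x)/(2π))² = x²/16 + (124−x)²/(4π) for 0 ≤ x ≤ 124. A'(x) = x/8 − (124−x)/(2π) = 0 gives x = 4·124/(π+4) ≈ 69.4523.
A'' > 0, so the interior critical point is a minimum; the maximum is at an endpoint. A(0) = 1223.5832 and A(124) = 961.0000, so the largest area is 1223.5832.

1223.5832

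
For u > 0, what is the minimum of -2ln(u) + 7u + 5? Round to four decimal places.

9.5055

P'(u) = -2/u + 7 = 0 gives u = 2/7.
P''(u) = 2/u², which is positive for u > 0, so this is a local minimum.
P(2/7) = -2·ln(2/7) + 2 + 5 ≈ 9.5055.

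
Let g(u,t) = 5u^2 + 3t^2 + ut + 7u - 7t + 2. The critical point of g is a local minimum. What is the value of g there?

∂g/∂u = 10u + t + 7 = 0 and ∂g/∂t = u + 6t - 7 = 0, so (u, t) = (-49/59, 77/59).
The Hessian has g_{uu} = 10, g_{tt} = 6, g_{ut} = 1, giving D = 59 > 0 with g_{uu} > 0, so the point is a local minimum.
g(-49/59, 77/59) = -323/59.

-323/59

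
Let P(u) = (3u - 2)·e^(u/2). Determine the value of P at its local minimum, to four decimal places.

-3.0805

P'(u) = 3·e^(u/2) + (3u - 2)·(1/2)·e^(u/2) = ((3/2)u + 2)·e^(u/2). Since e^(u/2) > 0, the only critical point is u = -4/3.
P''(-4/3) has the same sign as 3/2 > 0, so this is a local minimum.
P(-4/3) = (-6)·e^(-2/3) ≈ -3.0805.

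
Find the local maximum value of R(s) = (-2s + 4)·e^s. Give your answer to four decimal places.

5.4366

Differentiating with the product rule gives R'(s) = (-2s + 2)·e^s. Since e^s > 0, the only critical point is s = 1.
R''(1) has the same sign as -2 < 0, so this is a local maximum.
R(1) = (2)·e^(1) ≈ 5.4366.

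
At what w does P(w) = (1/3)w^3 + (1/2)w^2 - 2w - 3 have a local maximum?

Critical points: P'(w) = w^2 + w - 2 vanishes at w = -2, 1.
Second-derivative test with P''(w) = 2w + 1: P''(-2) = -3 < 0 ⇒ local maximum; P''(1) = 3 > 0 ⇒ local minimum.
Thus P has its local maximum at w = -2, with value 1/3.

-2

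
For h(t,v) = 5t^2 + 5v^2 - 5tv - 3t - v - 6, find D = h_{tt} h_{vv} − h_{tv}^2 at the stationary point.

75

∂h/∂t = 10t - 5v - 3 = 0 and ∂h/∂v = -5t + 10v - 1 = 0, so (t, v) = (7/15, 1/3).
The Hessian has h_{tt} = 10, h_{vv} = 10, h_{tv} = -5, giving D = 75 > 0 with h_{tt} > 0, so the point is a local minimum.
D = (10)·(10) − (-5)^2 = 75.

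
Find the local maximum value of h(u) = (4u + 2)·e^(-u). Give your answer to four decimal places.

2.4261

h'(u) = 4·e^(-u) + (4u + 2)·(-1)·e^(-u) = (-4u + 2)·e^(-u). Since e^(-u) > 0, the only critical point is u = 1/2.
h''(1/2) has the same sign as -4 < 0, so this is a local maximum.
h(1/2) = (4)·e^(-1/2) ≈ 2.4261.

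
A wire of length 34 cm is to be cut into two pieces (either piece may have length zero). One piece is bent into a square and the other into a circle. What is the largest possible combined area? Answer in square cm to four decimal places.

Let x be the length used for the square. Square side x/4; circle radius (34−x)/(2π).
A(x) = (x/4)² + π·((34−x)/(2π))² = x²/16 + (34−x)²/(4π) for 0 ≤ x ≤ 34. A'(x) = x/8 − (34−x)/(2π) = 0 gives x = 4·34/(π+4) ≈ 19.0434.
A'' > 0, so the interior critical point is a minimum; the maximum is at an endpoint. A(0) = 91.9916 and A(34) = 72.2500, so the largest area is 91.9916.

91.9916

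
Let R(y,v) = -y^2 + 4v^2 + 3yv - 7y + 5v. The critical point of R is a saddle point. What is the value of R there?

276/25

∂R/∂y = -2y + 3v - 7 = 0 and ∂R/∂v = 3y + 8v + 5 = 0, so (y, v) = (-71/25, 11/25).
The Hessian has R_{yy} = -2, R_{vv} = 8, R_{yv} = 3, giving D = -25 < 0, so the point is a saddle point.
R(-71/25, 11/25) = 276/25.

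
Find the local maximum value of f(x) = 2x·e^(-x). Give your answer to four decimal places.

0.7358

Differentiating with the product rule gives f'(x) = (-2x + 2)·e^(-x). Since e^(-x) > 0, the only critical point is x = 1.
f''(1) has the same sign as -2 < 0, so this is a local maximum.
f(1) = (2)·e^(-1) ≈ 0.7358.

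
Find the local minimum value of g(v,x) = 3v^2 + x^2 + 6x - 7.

∂g/∂v = 6v = 0 and ∂g/∂x = 2x + 6 = 0, so (v, x) = (0, -3).
The Hessian has g_{vv} = 6, g_{xx} = 2, g_{vx} = 0, giving D = 12 > 0 with g_{vv} > 0, so the point is a local minimum.
g(0, -3) = -16.

-16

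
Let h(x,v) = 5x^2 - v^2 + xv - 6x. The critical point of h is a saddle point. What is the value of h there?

∂h/∂x = 10x + v - 6 = 0 and ∂h/∂v = x - 2v = 0, so (x, v) = (4/7, 2/7).
The Hessian has h_{xx} = 10, h_{vv} = -2, h_{xv} = 1, giving D = -21 < 0, so the point is a saddle point.
h(4/7, 2/7) = -12/7.

-12/7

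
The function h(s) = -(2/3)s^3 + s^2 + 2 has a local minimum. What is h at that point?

2

h'(s) = -2s^2 + 2s = 0 at s = 0, 1.
Second-derivative test with h''(s) = -4s + 2: h''(0) = 2 > 0 ⇒ local minimum; h''(1) = -2 < 0 ⇒ local maximum.
So the local minimum value is h(0) = 2.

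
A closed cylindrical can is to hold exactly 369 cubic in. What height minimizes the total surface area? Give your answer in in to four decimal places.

7.7740

With radius r and height h, πr²h = 369 so h = 369/(πr²), and S(r) = 2πr² + 2πrh = 2πr² + 2·369/r.
S'(r) = 4πr − 2·369/r² = 0 ⇒ r³ = 369/(2π), so r ≈ 3.8870 and h = 2r ≈ 7.7740.
S''(r) = 4π + 4·369/r³ > 0, so this is the minimum; S ≈ 284.7948.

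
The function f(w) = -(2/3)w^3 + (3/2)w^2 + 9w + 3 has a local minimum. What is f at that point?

-39/8

f'(w) = -2w^2 + 3w + 9 = 0 at w = -3/2, 3.
f''(w) = -4w + 3. f''(-3/2) = 9 > 0 ⇒ local minimum; f''(3) = -9 < 0 ⇒ local maximum.
So the local minimum value is f(-3/2) = -39/8.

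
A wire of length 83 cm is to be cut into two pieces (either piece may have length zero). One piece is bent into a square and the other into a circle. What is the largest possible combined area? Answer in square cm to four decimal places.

Let x be the length used for the square. Square side x/4; circle radius (83−x)/(2π).
A(x) = (x/4)² + π·((83−x)/(2π))² = x²/16 + (83−x)²/(4π) for 0 ≤ x ≤ 83. A'(x) = x/8 − (83−x)/(2π) = 0 gives x = 4·83/(π+4) ≈ 46.4882.
A'' > 0, so the interior critical point is a minimum; the maximum is at an endpoint. A(0) = 548.2092 and A(83) = 430.5625, so the largest area is 548.2092.

548.2092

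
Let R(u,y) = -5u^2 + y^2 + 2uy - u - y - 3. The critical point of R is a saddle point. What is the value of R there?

-13/4

∂R/∂u = -10u + 2y - 1 = 0 and ∂R/∂y = 2u + 2y - 1 = 0, so (u, y) = (0, 1/2).
The Hessian has R_{uu} = -10, R_{yy} = 2, R_{uy} = 2, giving D = -24 < 0, so the point is a saddle point.
R(0, 1/2) = -13/4.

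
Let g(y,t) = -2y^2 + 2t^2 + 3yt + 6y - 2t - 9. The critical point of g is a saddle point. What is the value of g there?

∂g/∂y = -4y + 3t + 6 = 0 and ∂g/∂t = 3y + 4t - 2 = 0, so (y, t) = (6/5, -2/5).
The Hessian has g_{yy} = -4, g_{tt} = 4, g_{yt} = 3, giving D = -25 < 0, so the point is a saddle point.
g(6/5, -2/5) = -5.

-5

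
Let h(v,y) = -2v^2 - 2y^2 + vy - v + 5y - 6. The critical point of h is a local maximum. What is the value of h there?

-43/15

∂h/∂v = -4v + y - 1 = 0 and ∂h/∂y = v - 4y + 5 = 0, so (v, y) = (1/15, 19/15).
The Hessian has h_{vv} = -4, h_{yy} = -4, h_{vy} = 1, giving D = 15 > 0 with h_{vv} < 0, so the point is a local maximum.
h(1/15, 19/15) = -43/15.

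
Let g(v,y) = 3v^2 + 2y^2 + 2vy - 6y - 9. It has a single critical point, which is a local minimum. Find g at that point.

-72/5

∂g/∂v = 6v + 2y = 0 and ∂g/∂y = 2v + 4y - 6 = 0, so (v, y) = (-3/5, 9/5).
The Hessian has g_{vv} = 6, g_{yy} = 4, g_{vy} = 2, giving D = 20 > 0 with g_{vv} > 0, so the point is a local minimum.
g(-3/5, 9/5) = -72/5.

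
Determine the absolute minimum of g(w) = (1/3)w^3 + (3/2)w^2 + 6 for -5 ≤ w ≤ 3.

The derivative is w^2 + 3w, which vanishes at w = -3 and w = 0.
Evaluating at the critical points and endpoints: g(-5) = 11/6, g(-3) = 21/2, g(0) = 6, g(3) = 57/2.
So the minimum is g(-5) = 11/6.

11/6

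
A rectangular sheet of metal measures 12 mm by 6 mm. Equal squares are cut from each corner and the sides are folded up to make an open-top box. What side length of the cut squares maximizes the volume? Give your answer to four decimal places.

1.2679

With cut size x, the volume is V(x) = x(12 − 2x)(6 − 2x) for 0 < x < 3.
V'(x) = 12x^2 − 72x + 72. Setting V'(x) = 0 gives x ≈ 1.2679 (the root in (0, 3)).
V''(x) = 24x − 72 is negative there, so this is the maximum; V ≈ 41.5692.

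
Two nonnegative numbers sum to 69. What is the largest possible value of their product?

4761/4

With x + y = 69, the product is P(x) = x(69 − x).
P'(x) = 69 − 2x = 0 gives x = 69/2; P'' = −2 < 0, so this is the maximum.
P = 69/2·69/2 = 4761/4.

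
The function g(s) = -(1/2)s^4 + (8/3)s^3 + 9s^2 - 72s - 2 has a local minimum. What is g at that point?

Critical points: g'(s) = -2s^3 + 8s^2 + 18s - 72 vanishes at s = -3, 3, 4.
g''(s) = -6s^2 + 16s + 18. g''(-3) = -84 < 0 ⇒ local maximum; g''(3) = 12 > 0 ⇒ local minimum; g''(4) = -14 < 0 ⇒ local maximum.
The local minimum is g(3) = -211/2.

-211/2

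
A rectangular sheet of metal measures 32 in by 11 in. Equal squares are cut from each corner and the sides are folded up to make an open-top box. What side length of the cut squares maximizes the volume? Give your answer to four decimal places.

With cut size x, the volume is V(x) = x(32 − 2x)(11 − 2x) for 0 < x < 5.5.
V'(x) = 12x^2 − 172x + 352. Setting V'(x) = 0 gives x ≈ 2.4733 (the root in (0, 5.5)).
V''(x) = 24x − 172 is negative there, so this is the maximum; V ≈ 405.0401.

2.4733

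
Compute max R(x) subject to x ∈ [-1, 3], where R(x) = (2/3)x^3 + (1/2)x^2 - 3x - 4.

19/2

Differentiating, R'(x) = 2x^2 + x - 3; whose only zero in [-1, 3] is x = 1.
Evaluating at the critical points and endpoints: R(-1) = -7/6; R(1) = -35/6; R(3) = 19/2.
Hence the absolute maximum is 19/2 at x = 3.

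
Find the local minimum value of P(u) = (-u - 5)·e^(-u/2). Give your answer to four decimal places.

Differentiating with the product rule gives P'(u) = ((1/2)u + 3/2)·e^(-u/2). Since e^(-u/2) > 0, the only critical point is u = -3.
P''(-3) has the same sign as 1/2 > 0, so this is a local minimum.
P(-3) = (-2)·e^(3/2) ≈ -8.9634.

-8.9634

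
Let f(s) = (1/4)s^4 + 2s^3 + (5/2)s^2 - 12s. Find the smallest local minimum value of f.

-29/4

Critical points: f'(s) = s^3 + 6s^2 + 5s - 12 vanishes at s = -4, -3, 1.
Since f''(s) = 3s^2 + 12s + 5, we get f''(-4) = 5 > 0 ⇒ local minimum; f''(-3) = -4 < 0 ⇒ local maximum; f''(1) = 20 > 0 ⇒ local minimum.
So the smallest local minimum value is f(1) = -29/4.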